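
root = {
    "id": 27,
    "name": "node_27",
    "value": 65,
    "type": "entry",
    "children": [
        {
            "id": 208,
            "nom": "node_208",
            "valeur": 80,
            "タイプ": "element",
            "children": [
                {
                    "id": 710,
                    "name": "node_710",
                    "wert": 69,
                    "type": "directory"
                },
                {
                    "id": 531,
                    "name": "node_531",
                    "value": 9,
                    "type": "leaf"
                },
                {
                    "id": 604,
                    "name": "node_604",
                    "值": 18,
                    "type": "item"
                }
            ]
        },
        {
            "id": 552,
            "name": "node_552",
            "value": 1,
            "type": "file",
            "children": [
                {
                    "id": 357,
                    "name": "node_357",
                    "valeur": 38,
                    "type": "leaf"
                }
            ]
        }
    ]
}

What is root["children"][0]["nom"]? "node_208"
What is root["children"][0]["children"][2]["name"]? "node_604"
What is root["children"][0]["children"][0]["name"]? "node_710"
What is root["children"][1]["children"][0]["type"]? "leaf"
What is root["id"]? 27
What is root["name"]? "node_27"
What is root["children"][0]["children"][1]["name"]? "node_531"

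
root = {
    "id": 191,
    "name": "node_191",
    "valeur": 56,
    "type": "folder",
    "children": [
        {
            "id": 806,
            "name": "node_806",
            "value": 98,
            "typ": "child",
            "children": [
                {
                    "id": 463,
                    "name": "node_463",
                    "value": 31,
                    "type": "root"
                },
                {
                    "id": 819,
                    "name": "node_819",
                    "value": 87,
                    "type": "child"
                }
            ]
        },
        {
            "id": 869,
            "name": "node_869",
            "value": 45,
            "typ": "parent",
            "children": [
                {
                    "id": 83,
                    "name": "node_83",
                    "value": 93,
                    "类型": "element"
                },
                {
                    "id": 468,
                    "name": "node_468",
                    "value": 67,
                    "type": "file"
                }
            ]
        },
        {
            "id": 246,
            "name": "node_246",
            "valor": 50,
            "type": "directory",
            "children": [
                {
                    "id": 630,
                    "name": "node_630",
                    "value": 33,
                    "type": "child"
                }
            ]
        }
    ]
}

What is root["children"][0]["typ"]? "child"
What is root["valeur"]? 56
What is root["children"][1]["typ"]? "parent"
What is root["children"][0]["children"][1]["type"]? "child"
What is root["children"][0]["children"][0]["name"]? "node_463"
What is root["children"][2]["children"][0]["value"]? 33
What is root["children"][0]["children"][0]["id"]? 463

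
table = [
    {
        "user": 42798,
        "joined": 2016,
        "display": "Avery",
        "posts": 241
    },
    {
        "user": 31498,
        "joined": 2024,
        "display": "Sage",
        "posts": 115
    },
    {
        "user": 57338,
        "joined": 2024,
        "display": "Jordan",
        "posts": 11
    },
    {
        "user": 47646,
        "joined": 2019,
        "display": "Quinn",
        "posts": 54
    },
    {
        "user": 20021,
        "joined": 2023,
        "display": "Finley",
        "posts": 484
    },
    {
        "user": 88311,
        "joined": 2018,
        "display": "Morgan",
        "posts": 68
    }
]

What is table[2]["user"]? 57338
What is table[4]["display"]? "Finley"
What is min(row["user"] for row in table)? 20021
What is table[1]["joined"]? 2024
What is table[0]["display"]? "Avery"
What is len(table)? 6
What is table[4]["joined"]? 2023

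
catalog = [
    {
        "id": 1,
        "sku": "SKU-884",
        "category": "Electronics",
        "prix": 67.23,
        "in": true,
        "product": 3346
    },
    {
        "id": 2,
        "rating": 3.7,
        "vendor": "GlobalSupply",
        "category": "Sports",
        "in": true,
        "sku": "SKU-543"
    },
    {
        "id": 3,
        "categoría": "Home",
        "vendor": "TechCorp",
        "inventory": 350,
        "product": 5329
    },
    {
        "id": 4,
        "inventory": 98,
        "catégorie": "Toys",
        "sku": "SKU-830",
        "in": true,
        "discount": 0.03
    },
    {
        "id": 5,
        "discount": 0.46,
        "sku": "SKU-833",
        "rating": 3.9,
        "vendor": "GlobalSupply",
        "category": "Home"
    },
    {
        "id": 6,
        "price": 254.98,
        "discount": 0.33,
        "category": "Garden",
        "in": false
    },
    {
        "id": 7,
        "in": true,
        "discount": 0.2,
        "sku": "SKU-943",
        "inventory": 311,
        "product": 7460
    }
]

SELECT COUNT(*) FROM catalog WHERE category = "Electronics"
1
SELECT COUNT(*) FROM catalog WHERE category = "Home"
1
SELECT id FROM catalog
[1, 2, 3, 4, 5, 6, 7]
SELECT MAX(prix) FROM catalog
67.23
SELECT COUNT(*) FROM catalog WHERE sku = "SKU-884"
1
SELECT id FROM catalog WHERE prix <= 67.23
[1]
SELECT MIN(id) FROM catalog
1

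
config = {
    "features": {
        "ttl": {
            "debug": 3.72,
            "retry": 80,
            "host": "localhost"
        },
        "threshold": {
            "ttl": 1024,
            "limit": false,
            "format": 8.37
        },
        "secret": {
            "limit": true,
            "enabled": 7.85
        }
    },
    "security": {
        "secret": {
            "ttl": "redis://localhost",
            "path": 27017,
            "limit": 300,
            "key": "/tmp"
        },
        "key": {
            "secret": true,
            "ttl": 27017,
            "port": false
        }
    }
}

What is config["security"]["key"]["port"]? False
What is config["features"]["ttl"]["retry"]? 80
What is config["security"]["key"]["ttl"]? 27017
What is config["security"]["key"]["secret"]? True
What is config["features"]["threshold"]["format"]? 8.37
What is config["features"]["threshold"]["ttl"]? 1024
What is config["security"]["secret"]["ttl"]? "redis://localhost"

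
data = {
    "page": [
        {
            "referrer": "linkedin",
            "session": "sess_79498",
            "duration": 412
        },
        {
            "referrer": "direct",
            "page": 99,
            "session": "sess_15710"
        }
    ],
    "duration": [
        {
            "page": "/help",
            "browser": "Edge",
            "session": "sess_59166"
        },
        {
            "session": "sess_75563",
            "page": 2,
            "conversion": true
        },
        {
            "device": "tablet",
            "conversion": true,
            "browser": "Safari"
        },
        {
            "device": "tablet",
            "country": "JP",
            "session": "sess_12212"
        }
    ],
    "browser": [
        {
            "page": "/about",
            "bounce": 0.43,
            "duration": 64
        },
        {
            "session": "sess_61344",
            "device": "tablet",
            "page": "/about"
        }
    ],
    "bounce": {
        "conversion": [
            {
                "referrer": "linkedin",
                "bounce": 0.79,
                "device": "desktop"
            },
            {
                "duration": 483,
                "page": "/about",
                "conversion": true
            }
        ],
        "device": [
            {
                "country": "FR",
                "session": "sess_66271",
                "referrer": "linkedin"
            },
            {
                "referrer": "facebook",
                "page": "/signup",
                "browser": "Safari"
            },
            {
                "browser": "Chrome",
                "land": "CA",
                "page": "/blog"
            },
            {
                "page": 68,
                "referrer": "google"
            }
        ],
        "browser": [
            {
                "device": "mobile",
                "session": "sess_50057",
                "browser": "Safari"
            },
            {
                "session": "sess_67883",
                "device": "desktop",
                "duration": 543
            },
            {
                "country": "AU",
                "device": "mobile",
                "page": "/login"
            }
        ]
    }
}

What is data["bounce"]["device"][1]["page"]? "/signup"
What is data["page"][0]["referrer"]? "linkedin"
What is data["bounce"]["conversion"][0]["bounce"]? 0.79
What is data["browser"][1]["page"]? "/about"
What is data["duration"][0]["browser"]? "Edge"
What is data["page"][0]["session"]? "sess_79498"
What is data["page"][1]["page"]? 99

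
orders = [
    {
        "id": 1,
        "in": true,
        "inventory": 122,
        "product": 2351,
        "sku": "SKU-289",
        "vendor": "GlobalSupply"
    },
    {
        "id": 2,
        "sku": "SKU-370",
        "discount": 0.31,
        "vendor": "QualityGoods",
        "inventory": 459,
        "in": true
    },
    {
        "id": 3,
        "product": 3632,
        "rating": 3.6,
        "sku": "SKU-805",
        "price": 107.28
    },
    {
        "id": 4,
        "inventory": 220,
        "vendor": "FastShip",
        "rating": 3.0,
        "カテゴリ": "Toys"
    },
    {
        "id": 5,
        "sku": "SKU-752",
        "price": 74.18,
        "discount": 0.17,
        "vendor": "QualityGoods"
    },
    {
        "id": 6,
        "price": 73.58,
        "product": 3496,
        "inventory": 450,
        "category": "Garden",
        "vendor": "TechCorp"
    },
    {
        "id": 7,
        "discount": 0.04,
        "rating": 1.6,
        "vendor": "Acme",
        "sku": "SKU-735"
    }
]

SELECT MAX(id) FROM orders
7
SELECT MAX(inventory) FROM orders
459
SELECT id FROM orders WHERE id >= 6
[6, 7]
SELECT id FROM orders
[1, 2, 3, 4, 5, 6, 7]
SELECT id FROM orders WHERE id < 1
[]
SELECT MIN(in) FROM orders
True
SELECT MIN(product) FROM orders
2351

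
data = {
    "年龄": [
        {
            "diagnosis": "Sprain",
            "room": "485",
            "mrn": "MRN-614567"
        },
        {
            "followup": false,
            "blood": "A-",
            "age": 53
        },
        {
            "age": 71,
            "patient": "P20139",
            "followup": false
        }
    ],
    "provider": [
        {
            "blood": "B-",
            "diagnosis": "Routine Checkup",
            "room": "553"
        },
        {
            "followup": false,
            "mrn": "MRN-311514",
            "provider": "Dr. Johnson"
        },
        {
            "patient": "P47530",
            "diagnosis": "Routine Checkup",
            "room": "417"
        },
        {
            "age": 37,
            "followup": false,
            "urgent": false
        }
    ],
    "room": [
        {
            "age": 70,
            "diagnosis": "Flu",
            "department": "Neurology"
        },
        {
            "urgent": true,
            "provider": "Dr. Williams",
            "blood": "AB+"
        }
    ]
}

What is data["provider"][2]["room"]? "417"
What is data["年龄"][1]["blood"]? "A-"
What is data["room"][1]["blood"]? "AB+"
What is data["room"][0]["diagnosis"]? "Flu"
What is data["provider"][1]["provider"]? "Dr. Johnson"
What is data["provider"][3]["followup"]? False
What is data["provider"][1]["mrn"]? "MRN-311514"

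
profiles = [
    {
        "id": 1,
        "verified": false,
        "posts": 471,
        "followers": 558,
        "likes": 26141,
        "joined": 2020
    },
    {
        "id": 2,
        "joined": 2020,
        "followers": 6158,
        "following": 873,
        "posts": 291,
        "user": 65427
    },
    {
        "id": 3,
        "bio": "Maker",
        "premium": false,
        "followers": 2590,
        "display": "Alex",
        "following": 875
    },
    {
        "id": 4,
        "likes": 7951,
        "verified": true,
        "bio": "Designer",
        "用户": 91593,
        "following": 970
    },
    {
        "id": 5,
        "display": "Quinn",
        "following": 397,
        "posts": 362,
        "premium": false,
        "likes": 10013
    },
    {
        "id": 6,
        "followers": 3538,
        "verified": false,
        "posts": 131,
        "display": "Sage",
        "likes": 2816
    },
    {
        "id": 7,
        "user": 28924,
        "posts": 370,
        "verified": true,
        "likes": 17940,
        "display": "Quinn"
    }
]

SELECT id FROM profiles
[1, 2, 3, 4, 5, 6, 7]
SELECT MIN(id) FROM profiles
1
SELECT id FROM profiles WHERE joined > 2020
[]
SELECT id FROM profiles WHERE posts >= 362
[1, 5, 7]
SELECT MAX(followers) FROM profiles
6158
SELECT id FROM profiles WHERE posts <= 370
[2, 5, 6, 7]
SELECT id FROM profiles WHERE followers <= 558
[1]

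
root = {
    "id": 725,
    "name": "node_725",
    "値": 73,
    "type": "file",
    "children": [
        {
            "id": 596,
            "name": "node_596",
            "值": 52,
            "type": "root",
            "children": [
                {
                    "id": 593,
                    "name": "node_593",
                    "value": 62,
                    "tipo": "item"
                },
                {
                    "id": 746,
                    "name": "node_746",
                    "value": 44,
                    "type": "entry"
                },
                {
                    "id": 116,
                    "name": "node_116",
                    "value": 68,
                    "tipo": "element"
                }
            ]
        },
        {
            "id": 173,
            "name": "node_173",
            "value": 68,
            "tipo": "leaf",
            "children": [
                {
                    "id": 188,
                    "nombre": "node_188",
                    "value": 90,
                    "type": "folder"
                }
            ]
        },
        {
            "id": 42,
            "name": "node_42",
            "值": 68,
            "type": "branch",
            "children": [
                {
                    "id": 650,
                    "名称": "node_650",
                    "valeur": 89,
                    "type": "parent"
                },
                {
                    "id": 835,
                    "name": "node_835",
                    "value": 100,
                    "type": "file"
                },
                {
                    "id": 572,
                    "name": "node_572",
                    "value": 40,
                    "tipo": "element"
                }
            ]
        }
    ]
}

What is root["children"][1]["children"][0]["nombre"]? "node_188"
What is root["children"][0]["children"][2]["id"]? 116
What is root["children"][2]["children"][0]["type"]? "parent"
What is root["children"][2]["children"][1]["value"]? 100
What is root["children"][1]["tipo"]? "leaf"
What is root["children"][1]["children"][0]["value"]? 90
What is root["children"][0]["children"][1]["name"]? "node_746"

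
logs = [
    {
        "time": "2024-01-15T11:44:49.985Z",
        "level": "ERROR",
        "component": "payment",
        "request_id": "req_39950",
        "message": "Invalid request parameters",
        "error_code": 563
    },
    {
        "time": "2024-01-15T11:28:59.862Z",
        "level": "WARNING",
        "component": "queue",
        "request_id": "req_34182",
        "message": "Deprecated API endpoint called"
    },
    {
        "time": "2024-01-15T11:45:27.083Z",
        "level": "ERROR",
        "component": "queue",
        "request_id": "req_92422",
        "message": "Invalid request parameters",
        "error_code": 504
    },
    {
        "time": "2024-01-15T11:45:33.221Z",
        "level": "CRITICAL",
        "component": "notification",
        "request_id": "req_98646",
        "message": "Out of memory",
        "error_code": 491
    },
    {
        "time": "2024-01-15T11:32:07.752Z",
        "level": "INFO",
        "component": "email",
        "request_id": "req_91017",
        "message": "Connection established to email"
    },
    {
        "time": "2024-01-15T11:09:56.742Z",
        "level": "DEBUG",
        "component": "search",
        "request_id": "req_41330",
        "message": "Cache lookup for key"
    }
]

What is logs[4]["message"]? "Connection established to email"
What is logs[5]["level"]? "DEBUG"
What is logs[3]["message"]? "Out of memory"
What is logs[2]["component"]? "queue"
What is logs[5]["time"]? "2024-01-15T11:09:56.742Z"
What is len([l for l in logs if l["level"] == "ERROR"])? 2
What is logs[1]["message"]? "Deprecated API endpoint called"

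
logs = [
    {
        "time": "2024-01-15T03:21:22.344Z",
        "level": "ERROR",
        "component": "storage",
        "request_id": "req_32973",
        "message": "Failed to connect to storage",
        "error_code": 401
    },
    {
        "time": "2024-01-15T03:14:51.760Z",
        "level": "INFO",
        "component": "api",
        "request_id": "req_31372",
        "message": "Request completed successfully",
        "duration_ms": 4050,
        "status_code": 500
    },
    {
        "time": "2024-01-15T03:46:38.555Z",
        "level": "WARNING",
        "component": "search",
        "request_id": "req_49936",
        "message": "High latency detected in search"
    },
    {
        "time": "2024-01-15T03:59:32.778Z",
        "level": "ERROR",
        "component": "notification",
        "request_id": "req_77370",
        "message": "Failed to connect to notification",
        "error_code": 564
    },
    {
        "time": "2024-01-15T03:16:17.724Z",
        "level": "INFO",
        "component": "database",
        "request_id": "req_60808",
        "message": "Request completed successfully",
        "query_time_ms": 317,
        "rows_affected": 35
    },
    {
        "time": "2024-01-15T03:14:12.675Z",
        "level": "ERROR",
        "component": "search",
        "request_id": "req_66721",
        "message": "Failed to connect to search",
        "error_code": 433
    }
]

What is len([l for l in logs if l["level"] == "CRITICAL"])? 0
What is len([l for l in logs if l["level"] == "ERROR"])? 3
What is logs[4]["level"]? "INFO"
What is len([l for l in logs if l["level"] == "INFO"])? 2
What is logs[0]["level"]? "ERROR"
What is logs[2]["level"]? "WARNING"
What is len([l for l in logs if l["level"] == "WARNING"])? 1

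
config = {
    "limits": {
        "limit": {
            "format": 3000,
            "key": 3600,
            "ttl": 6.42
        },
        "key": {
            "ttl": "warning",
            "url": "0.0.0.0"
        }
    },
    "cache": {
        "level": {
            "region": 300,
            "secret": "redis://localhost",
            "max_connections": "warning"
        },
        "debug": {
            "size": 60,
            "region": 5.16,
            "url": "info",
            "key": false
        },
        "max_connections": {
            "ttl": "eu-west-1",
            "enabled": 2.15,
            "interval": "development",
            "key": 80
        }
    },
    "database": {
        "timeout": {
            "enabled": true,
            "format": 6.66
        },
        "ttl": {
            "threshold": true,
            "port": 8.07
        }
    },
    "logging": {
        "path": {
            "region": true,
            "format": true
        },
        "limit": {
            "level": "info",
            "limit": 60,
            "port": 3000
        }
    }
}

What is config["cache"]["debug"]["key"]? False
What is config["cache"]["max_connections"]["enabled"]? 2.15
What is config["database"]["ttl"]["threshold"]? True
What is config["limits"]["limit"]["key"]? 3600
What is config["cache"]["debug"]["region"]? 5.16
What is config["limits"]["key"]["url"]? "0.0.0.0"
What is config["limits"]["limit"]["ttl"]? 6.42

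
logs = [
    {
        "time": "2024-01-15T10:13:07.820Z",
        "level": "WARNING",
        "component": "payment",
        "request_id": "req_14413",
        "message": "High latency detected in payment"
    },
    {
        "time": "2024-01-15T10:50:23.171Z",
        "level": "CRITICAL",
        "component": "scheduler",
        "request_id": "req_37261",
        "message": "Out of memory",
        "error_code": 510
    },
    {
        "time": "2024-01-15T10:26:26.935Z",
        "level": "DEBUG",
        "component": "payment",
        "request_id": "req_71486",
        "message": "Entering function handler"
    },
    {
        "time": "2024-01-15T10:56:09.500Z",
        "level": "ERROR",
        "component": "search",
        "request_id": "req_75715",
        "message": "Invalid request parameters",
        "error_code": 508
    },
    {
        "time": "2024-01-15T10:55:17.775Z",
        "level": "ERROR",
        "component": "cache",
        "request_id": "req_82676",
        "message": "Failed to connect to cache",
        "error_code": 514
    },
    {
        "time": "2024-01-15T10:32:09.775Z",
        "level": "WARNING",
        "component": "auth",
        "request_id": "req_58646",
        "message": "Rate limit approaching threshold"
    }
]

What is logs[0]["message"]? "High latency detected in payment"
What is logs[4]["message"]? "Failed to connect to cache"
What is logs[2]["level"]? "DEBUG"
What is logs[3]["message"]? "Invalid request parameters"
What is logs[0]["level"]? "WARNING"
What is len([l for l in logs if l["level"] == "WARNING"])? 2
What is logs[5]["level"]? "WARNING"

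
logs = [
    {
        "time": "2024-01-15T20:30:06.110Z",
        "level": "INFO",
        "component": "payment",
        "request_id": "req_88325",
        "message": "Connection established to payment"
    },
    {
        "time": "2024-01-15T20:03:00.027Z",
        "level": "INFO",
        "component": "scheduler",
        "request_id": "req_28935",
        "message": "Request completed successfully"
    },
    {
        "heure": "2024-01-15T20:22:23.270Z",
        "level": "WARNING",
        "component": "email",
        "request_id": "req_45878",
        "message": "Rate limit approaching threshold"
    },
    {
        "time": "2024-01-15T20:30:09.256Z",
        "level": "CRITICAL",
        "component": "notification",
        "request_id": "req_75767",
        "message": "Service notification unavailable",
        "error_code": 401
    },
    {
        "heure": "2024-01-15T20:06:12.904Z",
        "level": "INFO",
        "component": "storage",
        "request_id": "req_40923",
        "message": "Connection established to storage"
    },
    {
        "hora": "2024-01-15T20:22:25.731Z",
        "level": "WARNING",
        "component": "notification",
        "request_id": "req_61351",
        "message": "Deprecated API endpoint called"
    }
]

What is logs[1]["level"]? "INFO"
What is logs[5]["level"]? "WARNING"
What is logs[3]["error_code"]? 401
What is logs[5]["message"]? "Deprecated API endpoint called"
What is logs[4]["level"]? "INFO"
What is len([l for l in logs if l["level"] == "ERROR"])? 0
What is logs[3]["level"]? "CRITICAL"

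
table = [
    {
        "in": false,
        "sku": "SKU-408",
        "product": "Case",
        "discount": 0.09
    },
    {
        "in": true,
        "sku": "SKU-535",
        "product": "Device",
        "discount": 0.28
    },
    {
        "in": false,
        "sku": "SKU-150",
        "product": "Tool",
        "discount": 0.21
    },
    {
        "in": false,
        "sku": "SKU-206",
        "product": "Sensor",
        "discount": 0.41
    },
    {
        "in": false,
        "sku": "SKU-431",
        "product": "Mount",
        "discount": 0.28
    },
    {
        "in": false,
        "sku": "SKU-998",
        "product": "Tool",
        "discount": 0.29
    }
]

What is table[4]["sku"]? "SKU-431"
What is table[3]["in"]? False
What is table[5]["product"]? "Tool"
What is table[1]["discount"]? 0.28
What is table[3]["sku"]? "SKU-206"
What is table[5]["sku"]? "SKU-998"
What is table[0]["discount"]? 0.09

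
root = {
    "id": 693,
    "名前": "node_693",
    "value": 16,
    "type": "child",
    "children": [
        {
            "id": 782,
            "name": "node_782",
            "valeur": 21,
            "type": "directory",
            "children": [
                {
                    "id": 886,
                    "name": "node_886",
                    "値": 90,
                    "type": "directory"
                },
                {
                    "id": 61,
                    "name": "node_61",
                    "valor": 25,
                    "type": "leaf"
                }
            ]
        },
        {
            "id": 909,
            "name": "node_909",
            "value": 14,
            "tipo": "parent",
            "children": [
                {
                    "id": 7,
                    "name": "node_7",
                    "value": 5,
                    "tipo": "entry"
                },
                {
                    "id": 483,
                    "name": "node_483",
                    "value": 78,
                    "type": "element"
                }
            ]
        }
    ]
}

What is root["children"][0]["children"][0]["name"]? "node_886"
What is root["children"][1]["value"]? 14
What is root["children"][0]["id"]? 782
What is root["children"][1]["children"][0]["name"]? "node_7"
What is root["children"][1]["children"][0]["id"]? 7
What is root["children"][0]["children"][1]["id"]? 61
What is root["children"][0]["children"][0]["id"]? 886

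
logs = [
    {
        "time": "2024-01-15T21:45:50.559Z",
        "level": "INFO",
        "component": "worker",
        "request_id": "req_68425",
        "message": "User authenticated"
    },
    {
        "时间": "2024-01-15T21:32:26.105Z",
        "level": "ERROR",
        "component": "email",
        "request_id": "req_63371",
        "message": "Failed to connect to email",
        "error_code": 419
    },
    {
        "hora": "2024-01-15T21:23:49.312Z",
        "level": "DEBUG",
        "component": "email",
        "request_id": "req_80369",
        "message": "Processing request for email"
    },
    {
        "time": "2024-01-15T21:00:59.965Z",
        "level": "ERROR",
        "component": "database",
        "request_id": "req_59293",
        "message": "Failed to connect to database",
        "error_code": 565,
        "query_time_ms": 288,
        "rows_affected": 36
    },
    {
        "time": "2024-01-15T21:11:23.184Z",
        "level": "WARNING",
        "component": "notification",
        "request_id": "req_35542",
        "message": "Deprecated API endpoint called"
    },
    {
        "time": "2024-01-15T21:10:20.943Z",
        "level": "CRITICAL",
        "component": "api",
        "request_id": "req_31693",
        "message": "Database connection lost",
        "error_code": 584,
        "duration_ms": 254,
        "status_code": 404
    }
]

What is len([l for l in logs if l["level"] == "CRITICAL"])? 1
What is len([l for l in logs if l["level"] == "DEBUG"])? 1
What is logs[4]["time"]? "2024-01-15T21:11:23.184Z"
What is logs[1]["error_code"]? 419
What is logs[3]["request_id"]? "req_59293"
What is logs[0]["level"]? "INFO"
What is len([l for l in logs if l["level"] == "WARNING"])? 1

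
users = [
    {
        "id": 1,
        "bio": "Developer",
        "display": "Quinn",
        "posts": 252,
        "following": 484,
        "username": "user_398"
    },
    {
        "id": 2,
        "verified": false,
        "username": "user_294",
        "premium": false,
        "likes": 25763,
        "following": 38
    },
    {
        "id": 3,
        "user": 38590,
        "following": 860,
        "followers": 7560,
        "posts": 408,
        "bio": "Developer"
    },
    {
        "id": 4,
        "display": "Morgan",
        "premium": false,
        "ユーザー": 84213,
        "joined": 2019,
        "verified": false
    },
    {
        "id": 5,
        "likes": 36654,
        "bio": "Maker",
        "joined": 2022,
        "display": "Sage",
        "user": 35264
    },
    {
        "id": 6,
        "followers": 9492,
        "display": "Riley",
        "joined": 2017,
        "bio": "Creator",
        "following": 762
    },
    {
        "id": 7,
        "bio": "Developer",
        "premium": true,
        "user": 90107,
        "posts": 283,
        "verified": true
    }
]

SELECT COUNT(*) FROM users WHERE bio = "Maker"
1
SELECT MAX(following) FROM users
860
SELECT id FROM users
[1, 2, 3, 4, 5, 6, 7]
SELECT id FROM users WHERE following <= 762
[1, 2, 6]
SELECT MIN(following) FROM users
38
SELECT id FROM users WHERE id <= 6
[1, 2, 3, 4, 5, 6]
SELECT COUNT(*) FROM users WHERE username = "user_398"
1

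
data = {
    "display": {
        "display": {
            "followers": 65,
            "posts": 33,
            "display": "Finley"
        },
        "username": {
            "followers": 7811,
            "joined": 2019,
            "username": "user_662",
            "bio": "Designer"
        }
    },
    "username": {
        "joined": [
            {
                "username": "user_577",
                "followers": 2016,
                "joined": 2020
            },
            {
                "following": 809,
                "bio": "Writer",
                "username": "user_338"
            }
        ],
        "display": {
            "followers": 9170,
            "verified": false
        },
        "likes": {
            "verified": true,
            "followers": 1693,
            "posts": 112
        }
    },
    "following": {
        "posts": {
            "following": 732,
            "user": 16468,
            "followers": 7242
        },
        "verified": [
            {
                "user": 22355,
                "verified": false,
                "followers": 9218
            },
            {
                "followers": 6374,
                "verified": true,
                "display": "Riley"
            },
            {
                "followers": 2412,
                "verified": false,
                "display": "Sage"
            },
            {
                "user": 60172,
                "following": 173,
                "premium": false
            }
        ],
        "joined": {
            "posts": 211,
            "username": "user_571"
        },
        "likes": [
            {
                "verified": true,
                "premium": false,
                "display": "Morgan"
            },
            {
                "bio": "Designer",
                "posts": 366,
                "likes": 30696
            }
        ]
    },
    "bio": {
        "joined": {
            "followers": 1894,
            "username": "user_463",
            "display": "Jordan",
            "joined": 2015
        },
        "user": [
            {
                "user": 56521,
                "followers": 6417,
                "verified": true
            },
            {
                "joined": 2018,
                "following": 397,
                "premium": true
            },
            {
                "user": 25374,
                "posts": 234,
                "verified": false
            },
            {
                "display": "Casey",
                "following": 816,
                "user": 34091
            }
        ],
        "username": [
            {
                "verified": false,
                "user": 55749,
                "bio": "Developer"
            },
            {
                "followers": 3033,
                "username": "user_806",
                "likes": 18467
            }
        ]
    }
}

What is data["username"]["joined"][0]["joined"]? 2020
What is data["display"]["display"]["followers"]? 65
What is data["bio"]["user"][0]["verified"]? True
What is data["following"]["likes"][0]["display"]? "Morgan"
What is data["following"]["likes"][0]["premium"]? False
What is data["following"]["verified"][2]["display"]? "Sage"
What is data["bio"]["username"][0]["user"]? 55749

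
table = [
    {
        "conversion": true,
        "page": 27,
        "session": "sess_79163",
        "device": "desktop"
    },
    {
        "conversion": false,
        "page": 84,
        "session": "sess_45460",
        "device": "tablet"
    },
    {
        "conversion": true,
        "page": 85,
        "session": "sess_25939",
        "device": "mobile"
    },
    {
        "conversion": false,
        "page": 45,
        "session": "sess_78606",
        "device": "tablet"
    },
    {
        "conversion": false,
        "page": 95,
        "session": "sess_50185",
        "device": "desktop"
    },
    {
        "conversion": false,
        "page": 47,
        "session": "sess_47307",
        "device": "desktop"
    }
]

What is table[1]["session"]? "sess_45460"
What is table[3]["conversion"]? False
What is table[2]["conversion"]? True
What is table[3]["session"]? "sess_78606"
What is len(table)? 6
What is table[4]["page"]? 95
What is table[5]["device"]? "desktop"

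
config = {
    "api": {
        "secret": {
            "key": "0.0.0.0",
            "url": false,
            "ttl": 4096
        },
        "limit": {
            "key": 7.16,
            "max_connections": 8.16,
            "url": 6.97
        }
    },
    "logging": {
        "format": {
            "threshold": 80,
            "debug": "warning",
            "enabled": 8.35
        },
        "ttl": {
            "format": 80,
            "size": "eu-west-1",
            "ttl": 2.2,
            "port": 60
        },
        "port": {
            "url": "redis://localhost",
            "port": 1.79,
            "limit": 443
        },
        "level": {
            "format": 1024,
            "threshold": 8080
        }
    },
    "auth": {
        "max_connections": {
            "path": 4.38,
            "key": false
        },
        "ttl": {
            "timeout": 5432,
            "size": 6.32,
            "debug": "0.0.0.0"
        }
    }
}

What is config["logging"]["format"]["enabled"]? 8.35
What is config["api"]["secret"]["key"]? "0.0.0.0"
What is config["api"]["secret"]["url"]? False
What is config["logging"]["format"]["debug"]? "warning"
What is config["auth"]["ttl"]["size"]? 6.32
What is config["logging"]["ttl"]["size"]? "eu-west-1"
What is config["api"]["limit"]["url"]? 6.97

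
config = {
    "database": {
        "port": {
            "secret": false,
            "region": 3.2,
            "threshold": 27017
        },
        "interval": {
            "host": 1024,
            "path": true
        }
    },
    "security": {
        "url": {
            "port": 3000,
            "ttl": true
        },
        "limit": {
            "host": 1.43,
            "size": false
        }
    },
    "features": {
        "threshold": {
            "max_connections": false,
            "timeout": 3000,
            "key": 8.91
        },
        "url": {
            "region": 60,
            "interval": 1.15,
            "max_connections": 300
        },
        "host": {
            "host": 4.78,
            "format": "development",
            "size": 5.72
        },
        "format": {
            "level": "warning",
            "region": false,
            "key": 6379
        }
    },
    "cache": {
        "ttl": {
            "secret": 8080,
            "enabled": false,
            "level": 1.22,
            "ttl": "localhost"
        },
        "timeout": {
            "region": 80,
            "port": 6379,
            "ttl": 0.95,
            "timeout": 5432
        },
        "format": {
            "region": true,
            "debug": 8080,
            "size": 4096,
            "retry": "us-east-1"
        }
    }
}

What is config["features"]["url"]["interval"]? 1.15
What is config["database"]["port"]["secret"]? False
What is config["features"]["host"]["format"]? "development"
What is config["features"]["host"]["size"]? 5.72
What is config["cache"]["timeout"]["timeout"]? 5432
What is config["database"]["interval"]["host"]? 1024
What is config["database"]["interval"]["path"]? True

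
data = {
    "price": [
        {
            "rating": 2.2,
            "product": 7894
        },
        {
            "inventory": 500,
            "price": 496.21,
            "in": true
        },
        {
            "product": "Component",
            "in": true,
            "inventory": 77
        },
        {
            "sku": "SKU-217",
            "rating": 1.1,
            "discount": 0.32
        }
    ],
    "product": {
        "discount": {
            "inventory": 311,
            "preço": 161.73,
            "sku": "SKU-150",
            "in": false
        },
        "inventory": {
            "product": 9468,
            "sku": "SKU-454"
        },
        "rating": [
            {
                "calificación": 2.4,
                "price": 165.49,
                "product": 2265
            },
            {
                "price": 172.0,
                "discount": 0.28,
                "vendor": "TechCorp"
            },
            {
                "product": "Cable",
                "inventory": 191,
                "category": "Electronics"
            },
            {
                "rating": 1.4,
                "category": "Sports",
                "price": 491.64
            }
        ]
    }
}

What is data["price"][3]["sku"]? "SKU-217"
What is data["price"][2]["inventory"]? 77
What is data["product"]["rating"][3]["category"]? "Sports"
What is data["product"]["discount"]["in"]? False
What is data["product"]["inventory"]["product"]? 9468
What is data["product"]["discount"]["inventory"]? 311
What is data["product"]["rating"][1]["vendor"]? "TechCorp"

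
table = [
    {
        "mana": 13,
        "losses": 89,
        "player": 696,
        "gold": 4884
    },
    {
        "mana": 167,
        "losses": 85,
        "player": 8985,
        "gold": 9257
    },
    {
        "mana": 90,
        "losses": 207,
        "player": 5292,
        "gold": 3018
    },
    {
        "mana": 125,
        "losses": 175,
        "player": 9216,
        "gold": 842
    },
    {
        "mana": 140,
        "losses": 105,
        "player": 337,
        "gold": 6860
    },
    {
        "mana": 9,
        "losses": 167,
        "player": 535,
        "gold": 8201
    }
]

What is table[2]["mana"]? 90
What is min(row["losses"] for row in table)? 85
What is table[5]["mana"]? 9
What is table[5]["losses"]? 167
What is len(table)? 6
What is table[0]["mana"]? 13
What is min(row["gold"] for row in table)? 842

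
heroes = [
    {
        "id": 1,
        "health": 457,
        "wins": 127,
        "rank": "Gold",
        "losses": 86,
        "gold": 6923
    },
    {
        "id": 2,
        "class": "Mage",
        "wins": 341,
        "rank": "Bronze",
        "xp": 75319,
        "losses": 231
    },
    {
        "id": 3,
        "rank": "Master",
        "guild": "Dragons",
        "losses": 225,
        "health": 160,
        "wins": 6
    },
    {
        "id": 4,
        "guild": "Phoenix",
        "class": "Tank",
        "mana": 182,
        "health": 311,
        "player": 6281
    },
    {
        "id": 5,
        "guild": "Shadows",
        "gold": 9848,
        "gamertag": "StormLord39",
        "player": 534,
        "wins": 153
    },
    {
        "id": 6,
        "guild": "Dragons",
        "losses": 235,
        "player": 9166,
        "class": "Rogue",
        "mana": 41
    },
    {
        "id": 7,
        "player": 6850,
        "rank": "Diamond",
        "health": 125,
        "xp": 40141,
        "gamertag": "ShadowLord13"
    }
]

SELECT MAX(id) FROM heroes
7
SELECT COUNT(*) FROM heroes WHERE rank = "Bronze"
1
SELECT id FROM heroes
[1, 2, 3, 4, 5, 6, 7]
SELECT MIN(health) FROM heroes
125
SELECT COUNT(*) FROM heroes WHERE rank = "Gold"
1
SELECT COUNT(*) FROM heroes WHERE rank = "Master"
1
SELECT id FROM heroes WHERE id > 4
[5, 6, 7]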